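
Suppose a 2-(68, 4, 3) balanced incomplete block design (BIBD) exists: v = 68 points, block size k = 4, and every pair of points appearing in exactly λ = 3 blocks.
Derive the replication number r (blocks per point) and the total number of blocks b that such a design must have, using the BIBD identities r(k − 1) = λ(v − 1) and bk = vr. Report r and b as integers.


Any 2-(v, k, λ) BIBD satisfies two necessary conditions:
  (i)  Each point sits in r blocks, and counting incidences through any fixed point gives r(k − 1) = λ(v − 1), so r = λ(v − 1)/(k − 1).
  (ii) Total incidences bk = vr, so b = vr/k.
Step 1: r = λ(v − 1)/(k − 1) = 3·(68 − 1)/(4 − 1) = 3·67/3 = 201/3 = 67.
Step 2: b = vr/k = 68·67/4 = 4556/4 = 1139.
Check integrality: r = 67 ∈ Z ✓, b = 1139 ∈ Z ✓.
(These identities are necessary conditions: they determine r and b for any design with these parameters, but do not by themselves prove that one exists.)

r = 67, b = 1139.


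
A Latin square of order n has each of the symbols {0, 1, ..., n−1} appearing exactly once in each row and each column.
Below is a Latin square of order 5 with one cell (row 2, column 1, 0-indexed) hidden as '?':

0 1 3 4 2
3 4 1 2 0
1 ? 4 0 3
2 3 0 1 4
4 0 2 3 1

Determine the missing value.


Row 2 contains symbols [0, 1, 3, 4] — missing [2].
Column 1 contains symbols [0, 1, 3, 4] — missing [2].
The missing symbol must appear in both missing sets; intersection = [2].
Therefore the hidden value is 2.

Missing value = 2.


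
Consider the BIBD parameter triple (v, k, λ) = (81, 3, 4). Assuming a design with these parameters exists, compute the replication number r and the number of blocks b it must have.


Any 2-(v, k, λ) BIBD satisfies two necessary conditions:
  (i)  Each point sits in r blocks, and counting incidences through any fixed point gives r(k − 1) = λ(v − 1), so r = λ(v − 1)/(k − 1).
  (ii) Total incidences bk = vr, so b = vr/k.
Step 1: r = λ(v − 1)/(k − 1) = 4·(81 − 1)/(3 − 1) = 4·80/2 = 320/2 = 160.
Step 2: b = vr/k = 81·160/3 = 12960/3 = 4320.
Check integrality: r = 160 ∈ Z ✓, b = 4320 ∈ Z ✓.
(These identities are necessary conditions: they determine r and b for any design with these parameters, but do not by themselves prove that one exists.)

r = 160, b = 4320.


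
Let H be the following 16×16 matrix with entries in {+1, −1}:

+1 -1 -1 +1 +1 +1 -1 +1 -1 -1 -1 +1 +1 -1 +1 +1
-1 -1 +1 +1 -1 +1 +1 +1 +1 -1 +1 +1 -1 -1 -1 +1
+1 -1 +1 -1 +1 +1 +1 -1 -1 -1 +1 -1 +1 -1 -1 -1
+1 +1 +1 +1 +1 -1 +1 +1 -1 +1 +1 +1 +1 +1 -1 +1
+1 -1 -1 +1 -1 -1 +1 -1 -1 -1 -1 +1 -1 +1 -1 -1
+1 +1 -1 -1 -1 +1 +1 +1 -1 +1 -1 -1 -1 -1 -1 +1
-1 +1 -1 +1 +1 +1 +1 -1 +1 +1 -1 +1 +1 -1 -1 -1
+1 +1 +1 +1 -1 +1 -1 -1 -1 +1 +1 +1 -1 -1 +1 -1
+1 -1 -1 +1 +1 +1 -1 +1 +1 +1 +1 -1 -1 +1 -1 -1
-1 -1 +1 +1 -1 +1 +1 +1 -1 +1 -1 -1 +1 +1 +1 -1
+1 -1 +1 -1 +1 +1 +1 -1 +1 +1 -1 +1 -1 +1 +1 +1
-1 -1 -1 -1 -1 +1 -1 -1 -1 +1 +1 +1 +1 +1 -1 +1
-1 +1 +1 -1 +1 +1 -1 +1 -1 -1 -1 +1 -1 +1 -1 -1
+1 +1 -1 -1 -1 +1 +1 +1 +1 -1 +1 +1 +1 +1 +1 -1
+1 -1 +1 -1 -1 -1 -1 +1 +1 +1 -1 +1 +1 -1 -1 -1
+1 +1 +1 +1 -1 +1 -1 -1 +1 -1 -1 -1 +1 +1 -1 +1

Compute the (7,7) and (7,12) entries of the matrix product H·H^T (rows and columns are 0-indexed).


Row 7 of H: [1, 1, 1, 1, -1, 1, -1, -1, -1, 1, 1, 1, -1, -1, 1, -1].
Row 12 of H: [-1, 1, 1, -1, 1, 1, -1, 1, -1, -1, -1, 1, -1, 1, -1, -1].
(H·H^T)[7][7] = Σ_j H[7][j]·H[7][j] = (1)² + (1)² + (1)² + (1)² + (-1)² + (1)² + (-1)² + (-1)² + (-1)² + (1)² + (1)² + (1)² + (-1)² + (-1)² + (1)² + (-1)² = 1 + 1 + 1 + 1 + 1 + 1 + 1 + 1 + 1 + 1 + 1 + 1 + 1 + 1 + 1 + 1 = 16.
(H·H^T)[7][12] = Σ_j H[7][j]·H[12][j] = (1)·(-1) + (1)·(1) + (1)·(1) + (1)·(-1) + (-1)·(1) + (1)·(1) + (-1)·(-1) + (-1)·(1) + (-1)·(-1) + (1)·(-1) + (1)·(-1) + (1)·(1) + (-1)·(-1) + (-1)·(1) + (1)·(-1) + (-1)·(-1) = -1 + 1 + 1 + -1 + -1 + 1 + 1 + -1 + 1 + -1 + -1 + 1 + 1 + -1 + -1 + 1 = 0.
So rows 7 and 12 are orthogonal; the diagonal entry equals n = 16.

(7,7) entry = 16; (7,12) entry = 0.


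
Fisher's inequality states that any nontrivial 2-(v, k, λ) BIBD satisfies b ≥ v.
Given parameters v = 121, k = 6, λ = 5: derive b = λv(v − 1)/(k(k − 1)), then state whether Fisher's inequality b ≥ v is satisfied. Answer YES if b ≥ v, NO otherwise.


r = λ(v − 1)/(k − 1) = 5·120/5 = 120.
b = vr/k = 121·120/6 = 2420.
Fisher's inequality: b ≥ v ⇔ 2420 ≥ 121? YES.

YES


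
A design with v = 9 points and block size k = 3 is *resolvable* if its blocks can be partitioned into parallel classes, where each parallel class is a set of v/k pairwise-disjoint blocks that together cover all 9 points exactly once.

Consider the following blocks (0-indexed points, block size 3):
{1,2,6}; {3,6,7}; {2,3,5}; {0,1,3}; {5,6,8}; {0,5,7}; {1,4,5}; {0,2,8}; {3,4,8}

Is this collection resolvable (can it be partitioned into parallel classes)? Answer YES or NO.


v = 9, block size k = 3, number of blocks = 9.
For resolvability, blocks must partition into parallel classes of size v/k = 3.
Total blocks must therefore be a multiple of 3: 9 = 3·3 + 0 ⇒ divisible ✓.
Consider block {2,3,5}. It intersects every other block in the collection, so no parallel class of size 3 can contain it.
Since every block must belong to some parallel class in a resolution, the collection cannot be partitioned into parallel classes.
Resolvable? NO.

NO


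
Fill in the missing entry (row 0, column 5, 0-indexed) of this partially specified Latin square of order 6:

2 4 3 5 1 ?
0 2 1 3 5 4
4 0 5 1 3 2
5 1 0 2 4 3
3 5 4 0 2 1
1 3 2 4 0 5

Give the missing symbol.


Row 0 contains symbols [1, 2, 3, 4, 5] — missing [0].
Column 5 contains symbols [1, 2, 3, 4, 5] — missing [0].
The missing symbol must appear in both missing sets; intersection = [0].
Therefore the hidden value is 0.

Missing value = 0.


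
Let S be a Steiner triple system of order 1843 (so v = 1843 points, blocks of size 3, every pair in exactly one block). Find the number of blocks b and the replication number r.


An STS(v) is a 2-(v, 3, 1) BIBD: block size k = 3, λ = 1.
Replication: r(k − 1) = λ(v − 1) ⇒ r·2 = 1843 − 1 = 1842 ⇒ r = 921.
Block count: bk = vr ⇒ b·3 = 1843·921 = 1697403 ⇒ b = 565801.
(Check via b = v(v − 1)/6 = 1843·1842/6 = 3394806/6 = 565801.)

r = 921, b = 565801.


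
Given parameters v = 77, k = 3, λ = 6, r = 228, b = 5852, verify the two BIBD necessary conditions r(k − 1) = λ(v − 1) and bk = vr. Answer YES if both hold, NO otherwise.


Condition (i): r(k − 1) = 228·2 = 456; λ(v − 1) = 6·76 = 456. Match? YES.
Condition (ii): bk = 5852·3 = 17556; vr = 77·228 = 17556. Match? YES.
Both conditions hold? YES.

YES


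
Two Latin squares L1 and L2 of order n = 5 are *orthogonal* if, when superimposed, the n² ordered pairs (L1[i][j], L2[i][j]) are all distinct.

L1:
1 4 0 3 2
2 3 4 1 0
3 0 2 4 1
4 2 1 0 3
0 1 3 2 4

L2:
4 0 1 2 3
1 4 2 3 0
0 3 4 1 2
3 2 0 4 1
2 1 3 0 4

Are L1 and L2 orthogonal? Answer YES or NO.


Form the n² = 25 superimposed pairs (L1[i][j], L2[i][j]), row by row (rows and columns indexed from 0):
row 0: (1,4) (4,0) (0,1) (3,2) (2,3)
row 1: (2,1) (3,4) (4,2) (1,3) (0,0)
row 2: (3,0) (0,3) (2,4) (4,1) (1,2)
row 3: (4,3) (2,2) (1,0) (0,4) (3,1)
row 4: (0,2) (1,1) (3,3) (2,0) (4,4)
Orthogonality requires all 25 pairs distinct.
Check by first coordinate: for each symbol s of L1, list the L2 entries in the n cells where L1 = s; they must all differ.
  L1 = 0: L2 entries (in reading order) 1, 0, 3, 4, 2 — all 5 distinct ✓
  L1 = 1: L2 entries (in reading order) 4, 3, 2, 0, 1 — all 5 distinct ✓
  L1 = 2: L2 entries (in reading order) 3, 1, 4, 2, 0 — all 5 distinct ✓
  L1 = 3: L2 entries (in reading order) 2, 4, 0, 1, 3 — all 5 distinct ✓
  L1 = 4: L2 entries (in reading order) 0, 2, 1, 3, 4 — all 5 distinct ✓
Every symbol of L1 meets every symbol of L2 exactly once, so all 25 pairs are distinct (25 of 25).
Conclusion: YES.

YES


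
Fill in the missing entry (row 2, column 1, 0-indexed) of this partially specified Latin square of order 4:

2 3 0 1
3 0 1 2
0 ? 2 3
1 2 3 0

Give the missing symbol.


Row 2 contains symbols [0, 2, 3] — missing [1].
Column 1 contains symbols [0, 2, 3] — missing [1].
The missing symbol must appear in both missing sets; intersection = [1].
Therefore the hidden value is 1.

Missing value = 1.


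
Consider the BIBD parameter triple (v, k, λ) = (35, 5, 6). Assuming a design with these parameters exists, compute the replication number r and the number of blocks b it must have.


Any 2-(v, k, λ) BIBD satisfies two necessary conditions:
  (i)  Each point sits in r blocks, and counting incidences through any fixed point gives r(k − 1) = λ(v − 1), so r = λ(v − 1)/(k − 1).
  (ii) Total incidences bk = vr, so b = vr/k.
Step 1: r = λ(v − 1)/(k − 1) = 6·(35 − 1)/(5 − 1) = 6·34/4 = 204/4 = 51.
Step 2: b = vr/k = 35·51/5 = 1785/5 = 357.
Check integrality: r = 51 ∈ Z ✓, b = 357 ∈ Z ✓.
(These identities are necessary conditions: they determine r and b for any design with these parameters, but do not by themselves prove that one exists.)

r = 51, b = 357.


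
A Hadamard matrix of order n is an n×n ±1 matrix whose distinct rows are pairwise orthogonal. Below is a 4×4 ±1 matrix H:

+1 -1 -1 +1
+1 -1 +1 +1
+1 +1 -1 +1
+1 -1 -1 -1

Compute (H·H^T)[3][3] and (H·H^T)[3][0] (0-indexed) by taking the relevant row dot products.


Row 0 of H: [1, -1, -1, 1].
Row 3 of H: [1, -1, -1, -1].
(H·H^T)[3][3] = Σ_j H[3][j]·H[3][j] = (1)² + (-1)² + (-1)² + (-1)² = 1 + 1 + 1 + 1 = 4.
(H·H^T)[3][0] = Σ_j H[3][j]·H[0][j] = (1)·(1) + (-1)·(-1) + (-1)·(-1) + (-1)·(1) = 1 + 1 + 1 + -1 = 2.
Rows 3 and 0 are not orthogonal (dot product = 2 ≠ 0), so H is not a Hadamard matrix.

(3,3) entry = 4; (3,0) entry = 2.


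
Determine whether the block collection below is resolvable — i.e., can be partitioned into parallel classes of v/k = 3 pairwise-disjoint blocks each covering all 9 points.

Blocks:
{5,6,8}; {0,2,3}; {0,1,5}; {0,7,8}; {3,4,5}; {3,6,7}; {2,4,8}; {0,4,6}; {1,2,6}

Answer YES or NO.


v = 9, block size k = 3, number of blocks = 9.
For resolvability, blocks must partition into parallel classes of size v/k = 3.
Total blocks must therefore be a multiple of 3: 9 = 3·3 + 0 ⇒ divisible ✓.
Consider block {5,6,8}. The only other block(s) in the collection disjoint from it are {0,2,3} — just 1 block(s). Any parallel class containing {5,6,8} would need 2 other blocks each disjoint from it, so no parallel class of size 3 can contain {5,6,8}.
Since every block must belong to some parallel class in a resolution, the collection cannot be partitioned into parallel classes.
Resolvable? NO.

NO


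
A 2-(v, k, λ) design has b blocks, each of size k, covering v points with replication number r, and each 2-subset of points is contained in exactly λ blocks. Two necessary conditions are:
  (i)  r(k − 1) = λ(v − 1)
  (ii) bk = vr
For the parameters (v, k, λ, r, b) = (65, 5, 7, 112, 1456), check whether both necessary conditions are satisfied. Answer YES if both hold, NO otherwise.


Condition (i): r(k − 1) = 112·4 = 448; λ(v − 1) = 7·64 = 448. Match? YES.
Condition (ii): bk = 1456·5 = 7280; vr = 65·112 = 7280. Match? YES.
Both conditions hold? YES.

YES


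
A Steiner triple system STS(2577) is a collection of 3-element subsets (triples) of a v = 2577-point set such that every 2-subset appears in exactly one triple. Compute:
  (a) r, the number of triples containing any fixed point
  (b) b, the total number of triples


An STS(v) is a 2-(v, 3, 1) BIBD: block size k = 3, λ = 1.
Replication: r(k − 1) = λ(v − 1) ⇒ r·2 = 2577 − 1 = 2576 ⇒ r = 1288.
Block count: b = v(v − 1)/6 = 2577·2576/6 = 6638352/6 = 1106392.

r = 1288, b = 1106392.


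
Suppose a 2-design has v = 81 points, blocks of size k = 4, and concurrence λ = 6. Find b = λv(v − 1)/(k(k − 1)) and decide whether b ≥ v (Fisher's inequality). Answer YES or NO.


r = λ(v − 1)/(k − 1) = 6·80/3 = 160.
b = vr/k = 81·160/4 = 3240.
Fisher's inequality: b ≥ v ⇔ 3240 ≥ 81? YES.

YES


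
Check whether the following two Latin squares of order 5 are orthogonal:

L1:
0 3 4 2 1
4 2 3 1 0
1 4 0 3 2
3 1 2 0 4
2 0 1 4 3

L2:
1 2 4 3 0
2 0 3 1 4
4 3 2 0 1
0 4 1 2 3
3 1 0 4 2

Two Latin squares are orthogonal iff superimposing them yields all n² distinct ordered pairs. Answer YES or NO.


Form the n² = 25 superimposed pairs (L1[i][j], L2[i][j]), row by row (rows and columns indexed from 0):
row 0: (0,1) (3,2) (4,4) (2,3) (1,0)
row 1: (4,2) (2,0) (3,3) (1,1) (0,4)
row 2: (1,4) (4,3) (0,2) (3,0) (2,1)
row 3: (3,0) (1,4) (2,1) (0,2) (4,3)
row 4: (2,3) (0,1) (1,0) (4,4) (3,2)
Orthogonality requires all 25 pairs distinct.
But the pair (3,0) repeats: cell (2,3) has L1 = 3, L2 = 0, and cell (3,0) has L1 = 3, L2 = 0.
A repeated pair means some other pair never occurs (only 15 distinct pairs out of 25), so the squares are not orthogonal.
Conclusion: NO.

NO


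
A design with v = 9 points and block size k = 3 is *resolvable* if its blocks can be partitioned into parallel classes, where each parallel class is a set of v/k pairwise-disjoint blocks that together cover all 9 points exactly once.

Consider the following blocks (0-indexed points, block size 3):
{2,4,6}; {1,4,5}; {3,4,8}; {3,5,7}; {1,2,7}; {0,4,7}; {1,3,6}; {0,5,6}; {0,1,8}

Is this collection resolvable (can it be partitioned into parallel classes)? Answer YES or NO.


v = 9, block size k = 3, number of blocks = 9.
For resolvability, blocks must partition into parallel classes of size v/k = 3.
Total blocks must therefore be a multiple of 3: 9 = 3·3 + 0 ⇒ divisible ✓.
Consider block {1,4,5}. It intersects every other block in the collection, so no parallel class of size 3 can contain it.
Since every block must belong to some parallel class in a resolution, the collection cannot be partitioned into parallel classes.
Resolvable? NO.

NO


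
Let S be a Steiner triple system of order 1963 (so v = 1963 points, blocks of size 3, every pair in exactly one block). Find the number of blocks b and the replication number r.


An STS(v) is a 2-(v, 3, 1) BIBD: block size k = 3, λ = 1.
Replication: r(k − 1) = λ(v − 1) ⇒ r·2 = 1963 − 1 = 1962 ⇒ r = 981.
Block count: bk = vr ⇒ b·3 = 1963·981 = 1925703 ⇒ b = 641901.
(Check via b = v(v − 1)/6 = 1963·1962/6 = 3851406/6 = 641901.)

r = 981, b = 641901.


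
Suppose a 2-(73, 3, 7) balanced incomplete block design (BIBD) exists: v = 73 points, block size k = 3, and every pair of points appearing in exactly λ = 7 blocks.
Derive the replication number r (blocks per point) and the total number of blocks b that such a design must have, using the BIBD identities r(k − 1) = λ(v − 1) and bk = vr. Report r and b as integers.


Any 2-(v, k, λ) BIBD satisfies two necessary conditions:
  (i)  Each point sits in r blocks, and counting incidences through any fixed point gives r(k − 1) = λ(v − 1), so r = λ(v − 1)/(k − 1).
  (ii) Total incidences bk = vr, so b = vr/k.
Step 1: r = λ(v − 1)/(k − 1) = 7·(73 − 1)/(3 − 1) = 7·72/2 = 504/2 = 252.
Step 2: b = vr/k = 73·252/3 = 18396/3 = 6132.
Check integrality: r = 252 ∈ Z ✓, b = 6132 ∈ Z ✓.
(These identities are necessary conditions: they determine r and b for any design with these parameters, but do not by themselves prove that one exists.)

r = 252, b = 6132.


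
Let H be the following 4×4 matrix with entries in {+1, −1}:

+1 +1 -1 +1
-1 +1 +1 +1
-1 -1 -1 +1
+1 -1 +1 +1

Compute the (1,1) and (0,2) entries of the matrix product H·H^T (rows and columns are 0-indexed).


Row 0 of H: [1, 1, -1, 1].
Row 1 of H: [-1, 1, 1, 1].
Row 2 of H: [-1, -1, -1, 1].
(H·H^T)[1][1] = Σ_j H[1][j]·H[1][j] = (-1)² + (1)² + (1)² + (1)² = 1 + 1 + 1 + 1 = 4.
(H·H^T)[0][2] = Σ_j H[0][j]·H[2][j] = (1)·(-1) + (1)·(-1) + (-1)·(-1) + (1)·(1) = -1 + -1 + 1 + 1 = 0.
So rows 0 and 2 are orthogonal; the diagonal entry equals n = 4.

(1,1) entry = 4; (0,2) entry = 0.


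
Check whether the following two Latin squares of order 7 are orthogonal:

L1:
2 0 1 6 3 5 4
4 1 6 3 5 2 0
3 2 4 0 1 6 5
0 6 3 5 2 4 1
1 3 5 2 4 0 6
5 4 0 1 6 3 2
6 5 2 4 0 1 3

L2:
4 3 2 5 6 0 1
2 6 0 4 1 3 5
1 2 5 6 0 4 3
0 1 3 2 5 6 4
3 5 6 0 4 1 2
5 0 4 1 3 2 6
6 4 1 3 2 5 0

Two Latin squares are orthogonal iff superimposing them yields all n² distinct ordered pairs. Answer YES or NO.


Form the n² = 49 superimposed pairs (L1[i][j], L2[i][j]), row by row (rows and columns indexed from 0):
row 0: (2,4) (0,3) (1,2) (6,5) (3,6) (5,0) (4,1)
row 1: (4,2) (1,6) (6,0) (3,4) (5,1) (2,3) (0,5)
row 2: (3,1) (2,2) (4,5) (0,6) (1,0) (6,4) (5,3)
row 3: (0,0) (6,1) (3,3) (5,2) (2,5) (4,6) (1,4)
row 4: (1,3) (3,5) (5,6) (2,0) (4,4) (0,1) (6,2)
row 5: (5,5) (4,0) (0,4) (1,1) (6,3) (3,2) (2,6)
row 6: (6,6) (5,4) (2,1) (4,3) (0,2) (1,5) (3,0)
Orthogonality requires all 49 pairs distinct.
Check by first coordinate: for each symbol s of L1, list the L2 entries in the n cells where L1 = s; they must all differ.
  L1 = 0: L2 entries (in reading order) 3, 5, 6, 0, 1, 4, 2 — all 7 distinct ✓
  L1 = 1: L2 entries (in reading order) 2, 6, 0, 4, 3, 1, 5 — all 7 distinct ✓
  L1 = 2: L2 entries (in reading order) 4, 3, 2, 5, 0, 6, 1 — all 7 distinct ✓
  L1 = 3: L2 entries (in reading order) 6, 4, 1, 3, 5, 2, 0 — all 7 distinct ✓
  L1 = 4: L2 entries (in reading order) 1, 2, 5, 6, 4, 0, 3 — all 7 distinct ✓
  L1 = 5: L2 entries (in reading order) 0, 1, 3, 2, 6, 5, 4 — all 7 distinct ✓
  L1 = 6: L2 entries (in reading order) 5, 0, 4, 1, 2, 3, 6 — all 7 distinct ✓
Every symbol of L1 meets every symbol of L2 exactly once, so all 49 pairs are distinct (49 of 49).
Conclusion: YES.

YES


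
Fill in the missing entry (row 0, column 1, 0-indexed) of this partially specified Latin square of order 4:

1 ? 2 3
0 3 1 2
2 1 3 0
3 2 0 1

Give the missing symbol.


Row 0 contains symbols [1, 2, 3] — missing [0].
Column 1 contains symbols [1, 2, 3] — missing [0].
The missing symbol must appear in both missing sets; intersection = [0].
Therefore the hidden value is 0.

Missing value = 0.


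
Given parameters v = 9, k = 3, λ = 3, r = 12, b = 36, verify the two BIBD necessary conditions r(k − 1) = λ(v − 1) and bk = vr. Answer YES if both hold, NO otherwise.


Condition (i): r(k − 1) = 12·2 = 24; λ(v − 1) = 3·8 = 24. Match? YES.
Condition (ii): bk = 36·3 = 108; vr = 9·12 = 108. Match? YES.
Both conditions hold? YES.

YES


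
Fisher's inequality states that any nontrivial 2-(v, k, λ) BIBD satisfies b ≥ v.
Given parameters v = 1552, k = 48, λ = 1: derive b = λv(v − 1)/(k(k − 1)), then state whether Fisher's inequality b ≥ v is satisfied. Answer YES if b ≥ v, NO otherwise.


b = λv(v − 1)/(k(k − 1)) = 1·1552·1551/(48·47) = 2407152/2256 = 1067.
Compare with v = 1552: b < v, so Fisher's inequality fails.

NO


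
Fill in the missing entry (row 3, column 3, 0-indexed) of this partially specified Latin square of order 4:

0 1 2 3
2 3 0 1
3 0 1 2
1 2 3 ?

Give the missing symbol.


Row 3 contains symbols [1, 2, 3] — missing [0].
Column 3 contains symbols [1, 2, 3] — missing [0].
The missing symbol must appear in both missing sets; intersection = [0].
Therefore the hidden value is 0.

Missing value = 0.


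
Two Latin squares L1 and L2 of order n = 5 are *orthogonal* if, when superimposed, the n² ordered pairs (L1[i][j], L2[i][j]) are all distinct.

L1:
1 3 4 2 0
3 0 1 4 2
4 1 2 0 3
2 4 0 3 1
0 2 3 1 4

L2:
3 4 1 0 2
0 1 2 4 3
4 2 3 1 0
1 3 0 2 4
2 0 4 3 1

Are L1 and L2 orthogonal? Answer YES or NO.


Form the n² = 25 superimposed pairs (L1[i][j], L2[i][j]), row by row (rows and columns indexed from 0):
row 0: (1,3) (3,4) (4,1) (2,0) (0,2)
row 1: (3,0) (0,1) (1,2) (4,4) (2,3)
row 2: (4,4) (1,2) (2,3) (0,1) (3,0)
row 3: (2,1) (4,3) (0,0) (3,2) (1,4)
row 4: (0,2) (2,0) (3,4) (1,3) (4,1)
Orthogonality requires all 25 pairs distinct.
But the pair (4,4) repeats: cell (1,3) has L1 = 4, L2 = 4, and cell (2,0) has L1 = 4, L2 = 4.
A repeated pair means some other pair never occurs (only 15 distinct pairs out of 25), so the squares are not orthogonal.
Conclusion: NO.

NO


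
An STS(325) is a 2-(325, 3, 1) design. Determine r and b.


An STS(v) is a 2-(v, 3, 1) BIBD: block size k = 3, λ = 1.
Replication: r(k − 1) = λ(v − 1) ⇒ r·2 = 325 − 1 = 324 ⇒ r = 162.
Block count: b = v(v − 1)/6 = 325·324/6 = 105300/6 = 17550.
(Check via bk = vr: 17550·3 = 52650 = 325·162 = 52650 ✓.)

r = 162, b = 17550.


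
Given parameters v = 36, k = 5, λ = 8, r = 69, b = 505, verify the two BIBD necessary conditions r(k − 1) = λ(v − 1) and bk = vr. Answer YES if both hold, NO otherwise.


Condition (i): r(k − 1) = 69·4 = 276; λ(v − 1) = 8·35 = 280. Match? NO.
Condition (ii): bk = 505·5 = 2525; vr = 36·69 = 2484. Match? NO.
Both conditions hold? NO.

NO


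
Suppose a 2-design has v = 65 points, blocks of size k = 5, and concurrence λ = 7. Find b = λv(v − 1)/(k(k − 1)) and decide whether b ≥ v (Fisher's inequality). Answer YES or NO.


b = λv(v − 1)/(k(k − 1)) = 7·65·64/(5·4) = 29120/20 = 1456.
Compare with v = 65: b ≥ v, so Fisher's inequality holds.

YES


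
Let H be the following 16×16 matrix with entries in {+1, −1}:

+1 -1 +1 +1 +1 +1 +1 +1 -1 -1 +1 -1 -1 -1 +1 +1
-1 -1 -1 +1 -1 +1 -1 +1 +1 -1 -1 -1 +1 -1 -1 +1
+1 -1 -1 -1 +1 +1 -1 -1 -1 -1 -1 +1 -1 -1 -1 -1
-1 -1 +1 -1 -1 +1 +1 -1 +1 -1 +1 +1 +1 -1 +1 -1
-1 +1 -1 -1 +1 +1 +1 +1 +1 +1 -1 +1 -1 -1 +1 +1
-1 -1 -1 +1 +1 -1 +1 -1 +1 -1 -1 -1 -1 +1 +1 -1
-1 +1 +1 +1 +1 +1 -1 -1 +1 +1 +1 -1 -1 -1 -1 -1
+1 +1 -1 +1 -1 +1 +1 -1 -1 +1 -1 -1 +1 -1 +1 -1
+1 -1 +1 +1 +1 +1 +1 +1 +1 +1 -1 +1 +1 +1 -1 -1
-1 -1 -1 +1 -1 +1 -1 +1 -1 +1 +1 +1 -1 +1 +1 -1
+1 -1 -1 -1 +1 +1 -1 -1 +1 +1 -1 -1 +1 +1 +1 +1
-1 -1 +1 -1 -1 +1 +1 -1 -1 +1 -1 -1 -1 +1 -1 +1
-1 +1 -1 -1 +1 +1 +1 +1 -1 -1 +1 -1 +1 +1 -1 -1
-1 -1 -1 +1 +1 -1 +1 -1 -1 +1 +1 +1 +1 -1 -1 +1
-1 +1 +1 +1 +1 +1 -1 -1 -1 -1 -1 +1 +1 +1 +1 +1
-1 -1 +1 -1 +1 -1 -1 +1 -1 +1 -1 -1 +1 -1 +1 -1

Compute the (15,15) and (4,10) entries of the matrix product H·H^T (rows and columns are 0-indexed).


Row 4 of H: [-1, 1, -1, -1, 1, 1, 1, 1, 1, 1, -1, 1, -1, -1, 1, 1].
Row 10 of H: [1, -1, -1, -1, 1, 1, -1, -1, 1, 1, -1, -1, 1, 1, 1, 1].
Row 15 of H: [-1, -1, 1, -1, 1, -1, -1, 1, -1, 1, -1, -1, 1, -1, 1, -1].
(H·H^T)[15][15] = Σ_j H[15][j]·H[15][j] = (-1)² + (-1)² + (1)² + (-1)² + (1)² + (-1)² + (-1)² + (1)² + (-1)² + (1)² + (-1)² + (-1)² + (1)² + (-1)² + (1)² + (-1)² = 1 + 1 + 1 + 1 + 1 + 1 + 1 + 1 + 1 + 1 + 1 + 1 + 1 + 1 + 1 + 1 = 16.
(H·H^T)[4][10] = Σ_j H[4][j]·H[10][j] = (-1)·(1) + (1)·(-1) + (-1)·(-1) + (-1)·(-1) + (1)·(1) + (1)·(1) + (1)·(-1) + (1)·(-1) + (1)·(1) + (1)·(1) + (-1)·(-1) + (1)·(-1) + (-1)·(1) + (-1)·(1) + (1)·(1) + (1)·(1) = -1 + -1 + 1 + 1 + 1 + 1 + -1 + -1 + 1 + 1 + 1 + -1 + -1 + -1 + 1 + 1 = 2.
Rows 4 and 10 are not orthogonal (dot product = 2 ≠ 0), so H is not a Hadamard matrix.

(15,15) entry = 16; (4,10) entry = 2.


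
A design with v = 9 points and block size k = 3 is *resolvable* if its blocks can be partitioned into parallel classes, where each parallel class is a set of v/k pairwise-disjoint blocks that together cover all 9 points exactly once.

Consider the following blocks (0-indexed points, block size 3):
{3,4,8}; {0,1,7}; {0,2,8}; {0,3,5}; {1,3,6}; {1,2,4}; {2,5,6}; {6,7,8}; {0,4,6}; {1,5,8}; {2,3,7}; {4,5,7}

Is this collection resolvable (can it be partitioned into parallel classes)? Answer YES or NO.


v = 9, block size k = 3, number of blocks = 12.
For resolvability, blocks must partition into parallel classes of size v/k = 3.
Total blocks must therefore be a multiple of 3: 12 = 3·4 + 0 ⇒ divisible ✓.
Greedy packing gives 4 candidate class(es). Each should be a full parallel class (size 3, covers all 9 points).
  Class 1 (3 blocks): {3,4,8}; {0,1,7}; {2,5,6}. Points covered: [0, 1, 2, 3, 4, 5, 6, 7, 8].
  Class 2 (3 blocks): {0,2,8}; {1,3,6}; {4,5,7}. Points covered: [0, 1, 2, 3, 4, 5, 6, 7, 8].
  Class 3 (3 blocks): {0,3,5}; {1,2,4}; {6,7,8}. Points covered: [0, 1, 2, 3, 4, 5, 6, 7, 8].
  Class 4 (3 blocks): {0,4,6}; {1,5,8}; {2,3,7}. Points covered: [0, 1, 2, 3, 4, 5, 6, 7, 8].
All classes full (size 3)? YES. All classes cover every point? YES.
Resolvable? YES.

YES


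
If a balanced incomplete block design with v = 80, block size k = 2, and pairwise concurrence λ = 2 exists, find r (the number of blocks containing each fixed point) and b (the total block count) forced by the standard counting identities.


Any 2-(v, k, λ) BIBD satisfies two necessary conditions:
  (i)  Each point sits in r blocks, and counting incidences through any fixed point gives r(k − 1) = λ(v − 1), so r = λ(v − 1)/(k − 1).
  (ii) Total incidences bk = vr, so b = vr/k.
Step 1: r = λ(v − 1)/(k − 1) = 2·(80 − 1)/(2 − 1) = 2·79/1 = 158/1 = 158.
Step 2: b = vr/k = 80·158/2 = 12640/2 = 6320.
Check integrality: r = 158 ∈ Z ✓, b = 6320 ∈ Z ✓.
(These identities are necessary conditions: they determine r and b for any design with these parameters, but do not by themselves prove that one exists.)

r = 158, b = 6320.


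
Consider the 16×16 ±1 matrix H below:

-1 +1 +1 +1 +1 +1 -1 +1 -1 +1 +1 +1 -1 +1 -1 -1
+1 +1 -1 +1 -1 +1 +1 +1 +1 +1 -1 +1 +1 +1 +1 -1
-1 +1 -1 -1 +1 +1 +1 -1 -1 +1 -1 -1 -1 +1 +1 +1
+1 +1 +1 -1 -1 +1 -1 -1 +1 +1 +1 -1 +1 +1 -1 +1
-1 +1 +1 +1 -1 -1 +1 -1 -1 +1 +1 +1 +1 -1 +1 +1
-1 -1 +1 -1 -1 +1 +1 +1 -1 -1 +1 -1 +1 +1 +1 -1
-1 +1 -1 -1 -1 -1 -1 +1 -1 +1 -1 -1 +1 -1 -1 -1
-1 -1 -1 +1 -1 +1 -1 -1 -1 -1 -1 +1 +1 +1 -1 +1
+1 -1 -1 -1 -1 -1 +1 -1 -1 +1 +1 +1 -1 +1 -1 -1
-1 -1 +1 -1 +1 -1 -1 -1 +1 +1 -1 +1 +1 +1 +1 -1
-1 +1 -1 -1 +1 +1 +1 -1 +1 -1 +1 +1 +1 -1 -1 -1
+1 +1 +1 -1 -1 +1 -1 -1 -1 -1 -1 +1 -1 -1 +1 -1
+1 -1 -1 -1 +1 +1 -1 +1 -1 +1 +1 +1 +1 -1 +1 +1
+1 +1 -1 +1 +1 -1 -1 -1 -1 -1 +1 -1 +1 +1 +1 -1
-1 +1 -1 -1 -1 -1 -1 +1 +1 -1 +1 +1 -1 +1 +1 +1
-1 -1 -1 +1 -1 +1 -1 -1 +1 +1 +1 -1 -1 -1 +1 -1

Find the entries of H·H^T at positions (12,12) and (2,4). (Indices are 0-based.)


Row 2 of H: [-1, 1, -1, -1, 1, 1, 1, -1, -1, 1, -1, -1, -1, 1, 1, 1].
Row 4 of H: [-1, 1, 1, 1, -1, -1, 1, -1, -1, 1, 1, 1, 1, -1, 1, 1].
Row 12 of H: [1, -1, -1, -1, 1, 1, -1, 1, -1, 1, 1, 1, 1, -1, 1, 1].
(H·H^T)[12][12] = Σ_j H[12][j]·H[12][j] = (1)² + (-1)² + (-1)² + (-1)² + (1)² + (1)² + (-1)² + (1)² + (-1)² + (1)² + (1)² + (1)² + (1)² + (-1)² + (1)² + (1)² = 1 + 1 + 1 + 1 + 1 + 1 + 1 + 1 + 1 + 1 + 1 + 1 + 1 + 1 + 1 + 1 = 16.
(H·H^T)[2][4] = Σ_j H[2][j]·H[4][j] = (-1)·(-1) + (1)·(1) + (-1)·(1) + (-1)·(1) + (1)·(-1) + (1)·(-1) + (1)·(1) + (-1)·(-1) + (-1)·(-1) + (1)·(1) + (-1)·(1) + (-1)·(1) + (-1)·(1) + (1)·(-1) + (1)·(1) + (1)·(1) = 1 + 1 + -1 + -1 + -1 + -1 + 1 + 1 + 1 + 1 + -1 + -1 + -1 + -1 + 1 + 1 = 0.
So rows 2 and 4 are orthogonal; the diagonal entry equals n = 16.

(12,12) entry = 16; (2,4) entry = 0.


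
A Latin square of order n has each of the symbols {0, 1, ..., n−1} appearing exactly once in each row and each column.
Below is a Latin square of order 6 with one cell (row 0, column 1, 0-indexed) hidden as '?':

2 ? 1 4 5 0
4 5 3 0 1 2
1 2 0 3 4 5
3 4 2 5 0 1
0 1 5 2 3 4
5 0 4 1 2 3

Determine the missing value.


Row 0 contains symbols [0, 1, 2, 4, 5] — missing [3].
Column 1 contains symbols [0, 1, 2, 4, 5] — missing [3].
The missing symbol must appear in both missing sets; intersection = [3].
Therefore the hidden value is 3.

Missing value = 3.


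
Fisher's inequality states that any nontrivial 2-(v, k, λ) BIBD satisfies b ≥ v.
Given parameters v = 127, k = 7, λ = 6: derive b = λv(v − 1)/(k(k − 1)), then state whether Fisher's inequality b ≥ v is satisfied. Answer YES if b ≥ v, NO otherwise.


b = λv(v − 1)/(k(k − 1)) = 6·127·126/(7·6) = 96012/42 = 2286.
Compare with v = 127: b ≥ v, so Fisher's inequality holds.

YES


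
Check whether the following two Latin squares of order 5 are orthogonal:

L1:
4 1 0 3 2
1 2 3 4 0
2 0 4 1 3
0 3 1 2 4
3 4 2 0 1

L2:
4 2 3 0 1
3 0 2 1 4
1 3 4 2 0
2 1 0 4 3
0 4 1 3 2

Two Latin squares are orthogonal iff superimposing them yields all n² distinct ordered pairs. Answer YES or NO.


Form the n² = 25 superimposed pairs (L1[i][j], L2[i][j]), row by row (rows and columns indexed from 0):
row 0: (4,4) (1,2) (0,3) (3,0) (2,1)
row 1: (1,3) (2,0) (3,2) (4,1) (0,4)
row 2: (2,1) (0,3) (4,4) (1,2) (3,0)
row 3: (0,2) (3,1) (1,0) (2,4) (4,3)
row 4: (3,0) (4,4) (2,1) (0,3) (1,2)
Orthogonality requires all 25 pairs distinct.
But the pair (2,1) repeats: cell (0,4) has L1 = 2, L2 = 1, and cell (2,0) has L1 = 2, L2 = 1.
A repeated pair means some other pair never occurs (only 15 distinct pairs out of 25), so the squares are not orthogonal.
Conclusion: NO.

NO


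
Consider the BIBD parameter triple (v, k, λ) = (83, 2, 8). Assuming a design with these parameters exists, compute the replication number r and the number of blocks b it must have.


Any 2-(v, k, λ) BIBD satisfies two necessary conditions:
  (i)  Each point sits in r blocks, and counting incidences through any fixed point gives r(k − 1) = λ(v − 1), so r = λ(v − 1)/(k − 1).
  (ii) Total incidences bk = vr, so b = vr/k.
Step 1: r = λ(v − 1)/(k − 1) = 8·(83 − 1)/(2 − 1) = 8·82/1 = 656/1 = 656.
Step 2: b = vr/k = 83·656/2 = 54448/2 = 27224.
Check integrality: r = 656 ∈ Z ✓, b = 27224 ∈ Z ✓.
(These identities are necessary conditions: they determine r and b for any design with these parameters, but do not by themselves prove that one exists.)

r = 656, b = 27224.


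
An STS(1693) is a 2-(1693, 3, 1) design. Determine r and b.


An STS(v) is a 2-(v, 3, 1) BIBD: block size k = 3, λ = 1.
Replication: r(k − 1) = λ(v − 1) ⇒ r·2 = 1693 − 1 = 1692 ⇒ r = 846.
Block count: bk = vr ⇒ b·3 = 1693·846 = 1432278 ⇒ b = 477426.

r = 846, b = 477426.


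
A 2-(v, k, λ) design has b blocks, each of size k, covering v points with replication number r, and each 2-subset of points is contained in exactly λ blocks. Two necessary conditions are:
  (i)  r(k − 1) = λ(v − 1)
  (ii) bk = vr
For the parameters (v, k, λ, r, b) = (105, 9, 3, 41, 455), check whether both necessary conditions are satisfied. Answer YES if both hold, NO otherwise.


Condition (i): r(k − 1) = 41·8 = 328; λ(v − 1) = 3·104 = 312. Match? NO.
Condition (ii): bk = 455·9 = 4095; vr = 105·41 = 4305. Match? NO.
Both conditions hold? NO.

NO


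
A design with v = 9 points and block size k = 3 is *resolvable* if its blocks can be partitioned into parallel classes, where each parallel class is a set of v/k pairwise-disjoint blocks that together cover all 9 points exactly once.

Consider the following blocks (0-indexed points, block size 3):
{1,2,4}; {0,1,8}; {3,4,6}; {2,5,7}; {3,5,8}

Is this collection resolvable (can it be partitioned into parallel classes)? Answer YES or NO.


v = 9, block size k = 3, number of blocks = 5.
For resolvability, blocks must partition into parallel classes of size v/k = 3.
Total blocks must therefore be a multiple of 3: 5 = 3·1 + 2 ⇒ not divisible ✗.
Resolvable? NO.

NO


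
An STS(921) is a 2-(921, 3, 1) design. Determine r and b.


An STS(v) is a 2-(v, 3, 1) BIBD: block size k = 3, λ = 1.
Replication: r(k − 1) = λ(v − 1) ⇒ r·2 = 921 − 1 = 920 ⇒ r = 460.
Block count: b = v(v − 1)/6 = 921·920/6 = 847320/6 = 141220.

r = 460, b = 141220.


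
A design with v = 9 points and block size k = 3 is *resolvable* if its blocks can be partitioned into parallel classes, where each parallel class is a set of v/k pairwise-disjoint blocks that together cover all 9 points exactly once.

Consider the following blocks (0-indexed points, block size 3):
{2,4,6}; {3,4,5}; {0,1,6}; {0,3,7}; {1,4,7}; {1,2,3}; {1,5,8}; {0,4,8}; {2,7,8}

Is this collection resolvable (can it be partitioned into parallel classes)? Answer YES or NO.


v = 9, block size k = 3, number of blocks = 9.
For resolvability, blocks must partition into parallel classes of size v/k = 3.
Total blocks must therefore be a multiple of 3: 9 = 3·3 + 0 ⇒ divisible ✓.
Consider block {1,4,7}. It intersects every other block in the collection, so no parallel class of size 3 can contain it.
Since every block must belong to some parallel class in a resolution, the collection cannot be partitioned into parallel classes.
Resolvable? NO.

NO


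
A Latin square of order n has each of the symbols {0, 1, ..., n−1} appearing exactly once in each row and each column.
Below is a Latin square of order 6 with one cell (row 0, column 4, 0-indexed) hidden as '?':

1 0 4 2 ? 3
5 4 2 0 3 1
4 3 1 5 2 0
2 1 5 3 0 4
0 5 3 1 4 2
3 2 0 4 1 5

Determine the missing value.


Row 0 contains symbols [0, 1, 2, 3, 4] — missing [5].
Column 4 contains symbols [0, 1, 2, 3, 4] — missing [5].
The missing symbol must appear in both missing sets; intersection = [5].
Therefore the hidden value is 5.

Missing value = 5.


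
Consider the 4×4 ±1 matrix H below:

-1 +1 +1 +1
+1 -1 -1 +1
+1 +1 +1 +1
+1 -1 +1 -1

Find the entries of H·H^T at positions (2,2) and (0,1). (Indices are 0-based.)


Row 0 of H: [-1, 1, 1, 1].
Row 1 of H: [1, -1, -1, 1].
Row 2 of H: [1, 1, 1, 1].
(H·H^T)[2][2] = Σ_j H[2][j]·H[2][j] = (1)² + (1)² + (1)² + (1)² = 1 + 1 + 1 + 1 = 4.
(H·H^T)[0][1] = Σ_j H[0][j]·H[1][j] = (-1)·(1) + (1)·(-1) + (1)·(-1) + (1)·(1) = -1 + -1 + -1 + 1 = -2.
Rows 0 and 1 are not orthogonal (dot product = -2 ≠ 0), so H is not a Hadamard matrix.

(2,2) entry = 4; (0,1) entry = -2.


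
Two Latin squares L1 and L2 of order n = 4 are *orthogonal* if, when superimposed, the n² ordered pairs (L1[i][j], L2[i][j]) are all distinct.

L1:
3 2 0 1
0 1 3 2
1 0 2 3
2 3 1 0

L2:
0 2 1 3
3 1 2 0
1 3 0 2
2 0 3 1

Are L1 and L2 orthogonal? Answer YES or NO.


Form the n² = 16 superimposed pairs (L1[i][j], L2[i][j]), row by row (rows and columns indexed from 0):
row 0: (3,0) (2,2) (0,1) (1,3)
row 1: (0,3) (1,1) (3,2) (2,0)
row 2: (1,1) (0,3) (2,0) (3,2)
row 3: (2,2) (3,0) (1,3) (0,1)
Orthogonality requires all 16 pairs distinct.
But the pair (1,1) repeats: cell (1,1) has L1 = 1, L2 = 1, and cell (2,0) has L1 = 1, L2 = 1.
A repeated pair means some other pair never occurs (only 8 distinct pairs out of 16), so the squares are not orthogonal.
Conclusion: NO.

NO


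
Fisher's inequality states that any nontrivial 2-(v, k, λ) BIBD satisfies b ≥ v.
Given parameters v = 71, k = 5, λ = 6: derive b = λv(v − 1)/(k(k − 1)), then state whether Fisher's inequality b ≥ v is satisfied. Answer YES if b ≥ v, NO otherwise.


r = λ(v − 1)/(k − 1) = 6·70/4 = 105.
b = vr/k = 71·105/5 = 1491.
Fisher's inequality: b ≥ v ⇔ 1491 ≥ 71? YES.

YES


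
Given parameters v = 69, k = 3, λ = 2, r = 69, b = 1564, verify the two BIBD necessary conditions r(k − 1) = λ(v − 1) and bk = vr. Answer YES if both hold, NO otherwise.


Condition (i): r(k − 1) = 69·2 = 138; λ(v − 1) = 2·68 = 136. Match? NO.
Condition (ii): bk = 1564·3 = 4692; vr = 69·69 = 4761. Match? NO.
Both conditions hold? NO.

NO


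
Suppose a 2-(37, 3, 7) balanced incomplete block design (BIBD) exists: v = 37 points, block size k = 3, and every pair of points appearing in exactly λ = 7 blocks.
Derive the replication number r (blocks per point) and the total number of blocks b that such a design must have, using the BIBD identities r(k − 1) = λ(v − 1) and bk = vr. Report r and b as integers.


Any 2-(v, k, λ) BIBD satisfies two necessary conditions:
  (i)  Each point sits in r blocks, and counting incidences through any fixed point gives r(k − 1) = λ(v − 1), so r = λ(v − 1)/(k − 1).
  (ii) Total incidences bk = vr, so b = vr/k.
Step 1: r = λ(v − 1)/(k − 1) = 7·(37 − 1)/(3 − 1) = 7·36/2 = 252/2 = 126.
Step 2: b = vr/k = 37·126/3 = 4662/3 = 1554.
Check integrality: r = 126 ∈ Z ✓, b = 1554 ∈ Z ✓.
(These identities are necessary conditions: they determine r and b for any design with these parameters, but do not by themselves prove that one exists.)

r = 126, b = 1554.


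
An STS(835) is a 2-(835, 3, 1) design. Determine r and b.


An STS(v) is a 2-(v, 3, 1) BIBD: block size k = 3, λ = 1.
Replication: r(k − 1) = λ(v − 1) ⇒ r·2 = 835 − 1 = 834 ⇒ r = 417.
Block count: bk = vr ⇒ b·3 = 835·417 = 348195 ⇒ b = 116065.

r = 417, b = 116065.


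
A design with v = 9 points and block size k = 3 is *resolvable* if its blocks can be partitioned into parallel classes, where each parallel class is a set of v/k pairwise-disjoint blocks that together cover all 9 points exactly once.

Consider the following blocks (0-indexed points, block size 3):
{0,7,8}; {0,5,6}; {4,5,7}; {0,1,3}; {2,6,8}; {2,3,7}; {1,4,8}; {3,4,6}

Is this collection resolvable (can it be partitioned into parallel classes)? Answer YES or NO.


v = 9, block size k = 3, number of blocks = 8.
For resolvability, blocks must partition into parallel classes of size v/k = 3.
Total blocks must therefore be a multiple of 3: 8 = 3·2 + 2 ⇒ not divisible ✗.
Resolvable? NO.

NO


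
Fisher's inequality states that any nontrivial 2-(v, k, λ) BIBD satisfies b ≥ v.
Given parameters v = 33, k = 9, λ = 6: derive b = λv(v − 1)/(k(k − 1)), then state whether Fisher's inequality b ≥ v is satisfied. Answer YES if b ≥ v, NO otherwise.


r = λ(v − 1)/(k − 1) = 6·32/8 = 24.
b = vr/k = 33·24/9 = 88.
Fisher's inequality: b ≥ v ⇔ 88 ≥ 33? YES.

YES


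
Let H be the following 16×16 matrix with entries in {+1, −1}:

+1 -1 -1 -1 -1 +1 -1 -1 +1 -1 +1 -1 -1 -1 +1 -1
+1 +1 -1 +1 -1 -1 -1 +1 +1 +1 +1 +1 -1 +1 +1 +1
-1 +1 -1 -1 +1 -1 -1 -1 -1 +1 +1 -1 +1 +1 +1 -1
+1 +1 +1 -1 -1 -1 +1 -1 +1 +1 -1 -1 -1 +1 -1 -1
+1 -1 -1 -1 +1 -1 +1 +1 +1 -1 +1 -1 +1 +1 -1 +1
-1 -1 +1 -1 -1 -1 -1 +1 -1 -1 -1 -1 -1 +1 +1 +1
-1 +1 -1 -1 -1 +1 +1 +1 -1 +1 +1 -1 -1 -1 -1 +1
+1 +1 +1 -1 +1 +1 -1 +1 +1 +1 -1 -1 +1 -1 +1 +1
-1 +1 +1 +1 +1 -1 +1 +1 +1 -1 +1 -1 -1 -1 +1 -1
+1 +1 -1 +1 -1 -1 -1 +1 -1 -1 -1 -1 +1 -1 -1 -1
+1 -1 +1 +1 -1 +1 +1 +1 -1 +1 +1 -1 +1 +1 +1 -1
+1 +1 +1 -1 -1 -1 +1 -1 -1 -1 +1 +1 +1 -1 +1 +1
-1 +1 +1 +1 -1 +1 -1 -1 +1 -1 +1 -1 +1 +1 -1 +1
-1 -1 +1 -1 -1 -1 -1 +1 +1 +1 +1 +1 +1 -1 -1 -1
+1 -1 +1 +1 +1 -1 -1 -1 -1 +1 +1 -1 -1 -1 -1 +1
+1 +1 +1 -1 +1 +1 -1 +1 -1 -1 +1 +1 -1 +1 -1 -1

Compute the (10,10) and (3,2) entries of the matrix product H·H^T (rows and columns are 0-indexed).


Row 2 of H: [-1, 1, -1, -1, 1, -1, -1, -1, -1, 1, 1, -1, 1, 1, 1, -1].
Row 3 of H: [1, 1, 1, -1, -1, -1, 1, -1, 1, 1, -1, -1, -1, 1, -1, -1].
Row 10 of H: [1, -1, 1, 1, -1, 1, 1, 1, -1, 1, 1, -1, 1, 1, 1, -1].
(H·H^T)[10][10] = Σ_j H[10][j]·H[10][j] = (1)² + (-1)² + (1)² + (1)² + (-1)² + (1)² + (1)² + (1)² + (-1)² + (1)² + (1)² + (-1)² + (1)² + (1)² + (1)² + (-1)² = 1 + 1 + 1 + 1 + 1 + 1 + 1 + 1 + 1 + 1 + 1 + 1 + 1 + 1 + 1 + 1 = 16.
(H·H^T)[3][2] = Σ_j H[3][j]·H[2][j] = (1)·(-1) + (1)·(1) + (1)·(-1) + (-1)·(-1) + (-1)·(1) + (-1)·(-1) + (1)·(-1) + (-1)·(-1) + (1)·(-1) + (1)·(1) + (-1)·(1) + (-1)·(-1) + (-1)·(1) + (1)·(1) + (-1)·(1) + (-1)·(-1) = -1 + 1 + -1 + 1 + -1 + 1 + -1 + 1 + -1 + 1 + -1 + 1 + -1 + 1 + -1 + 1 = 0.
So rows 3 and 2 are orthogonal; the diagonal entry equals n = 16.

(10,10) entry = 16; (3,2) entry = 0.


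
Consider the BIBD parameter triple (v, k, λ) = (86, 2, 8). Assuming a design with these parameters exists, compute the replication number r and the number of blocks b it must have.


Any 2-(v, k, λ) BIBD satisfies two necessary conditions:
  (i)  Each point sits in r blocks, and counting incidences through any fixed point gives r(k − 1) = λ(v − 1), so r = λ(v − 1)/(k − 1).
  (ii) Total incidences bk = vr, so b = vr/k.
Step 1: r = λ(v − 1)/(k − 1) = 8·(86 − 1)/(2 − 1) = 8·85/1 = 680/1 = 680.
Step 2: b = vr/k = 86·680/2 = 58480/2 = 29240.
Check integrality: r = 680 ∈ Z ✓, b = 29240 ∈ Z ✓.
(These identities are necessary conditions: they determine r and b for any design with these parameters, but do not by themselves prove that one exists.)

r = 680, b = 29240.


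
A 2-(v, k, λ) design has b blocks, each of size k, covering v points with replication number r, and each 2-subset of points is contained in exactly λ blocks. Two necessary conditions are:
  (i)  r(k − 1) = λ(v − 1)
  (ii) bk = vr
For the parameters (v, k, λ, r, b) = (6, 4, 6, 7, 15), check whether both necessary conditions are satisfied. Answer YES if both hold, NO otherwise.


Condition (i): r(k − 1) = 7·3 = 21; λ(v − 1) = 6·5 = 30. Match? NO.
Condition (ii): bk = 15·4 = 60; vr = 6·7 = 42. Match? NO.
Both conditions hold? NO.

NO
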